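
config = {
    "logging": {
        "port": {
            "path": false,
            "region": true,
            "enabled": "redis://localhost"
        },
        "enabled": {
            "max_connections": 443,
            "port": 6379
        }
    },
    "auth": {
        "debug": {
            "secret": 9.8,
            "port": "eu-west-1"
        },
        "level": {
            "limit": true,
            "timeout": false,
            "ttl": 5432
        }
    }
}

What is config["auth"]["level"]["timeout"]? False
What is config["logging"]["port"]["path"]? False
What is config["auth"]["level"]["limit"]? True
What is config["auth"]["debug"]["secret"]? 9.8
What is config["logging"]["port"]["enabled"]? "redis://localhost"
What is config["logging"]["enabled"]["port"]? 6379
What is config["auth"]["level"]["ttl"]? 5432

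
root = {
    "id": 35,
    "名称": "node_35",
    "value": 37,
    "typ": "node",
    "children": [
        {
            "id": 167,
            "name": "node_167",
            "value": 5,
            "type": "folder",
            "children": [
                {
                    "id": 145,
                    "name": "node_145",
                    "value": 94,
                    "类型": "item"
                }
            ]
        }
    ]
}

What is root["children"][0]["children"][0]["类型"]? "item"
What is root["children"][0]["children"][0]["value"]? 94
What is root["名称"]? "node_35"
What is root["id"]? 35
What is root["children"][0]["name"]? "node_167"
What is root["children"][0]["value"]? 5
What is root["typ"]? "node"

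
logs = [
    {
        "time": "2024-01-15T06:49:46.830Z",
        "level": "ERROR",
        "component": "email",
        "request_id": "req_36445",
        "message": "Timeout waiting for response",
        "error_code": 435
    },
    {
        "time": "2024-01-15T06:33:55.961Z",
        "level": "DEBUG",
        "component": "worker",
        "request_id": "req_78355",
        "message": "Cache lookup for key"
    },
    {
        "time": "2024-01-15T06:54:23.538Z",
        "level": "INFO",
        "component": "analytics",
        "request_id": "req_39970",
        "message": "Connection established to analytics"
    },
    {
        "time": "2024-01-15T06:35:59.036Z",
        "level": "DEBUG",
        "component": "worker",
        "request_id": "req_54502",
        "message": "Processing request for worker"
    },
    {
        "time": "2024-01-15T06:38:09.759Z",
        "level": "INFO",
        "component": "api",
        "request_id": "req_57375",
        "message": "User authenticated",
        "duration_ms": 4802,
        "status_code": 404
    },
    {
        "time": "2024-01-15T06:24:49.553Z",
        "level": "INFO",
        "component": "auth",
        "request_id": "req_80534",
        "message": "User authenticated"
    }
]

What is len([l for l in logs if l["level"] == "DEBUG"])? 2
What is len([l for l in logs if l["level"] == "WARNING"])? 0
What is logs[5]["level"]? "INFO"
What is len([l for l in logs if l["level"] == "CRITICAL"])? 0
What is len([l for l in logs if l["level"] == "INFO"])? 3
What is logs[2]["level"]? "INFO"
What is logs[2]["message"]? "Connection established to analytics"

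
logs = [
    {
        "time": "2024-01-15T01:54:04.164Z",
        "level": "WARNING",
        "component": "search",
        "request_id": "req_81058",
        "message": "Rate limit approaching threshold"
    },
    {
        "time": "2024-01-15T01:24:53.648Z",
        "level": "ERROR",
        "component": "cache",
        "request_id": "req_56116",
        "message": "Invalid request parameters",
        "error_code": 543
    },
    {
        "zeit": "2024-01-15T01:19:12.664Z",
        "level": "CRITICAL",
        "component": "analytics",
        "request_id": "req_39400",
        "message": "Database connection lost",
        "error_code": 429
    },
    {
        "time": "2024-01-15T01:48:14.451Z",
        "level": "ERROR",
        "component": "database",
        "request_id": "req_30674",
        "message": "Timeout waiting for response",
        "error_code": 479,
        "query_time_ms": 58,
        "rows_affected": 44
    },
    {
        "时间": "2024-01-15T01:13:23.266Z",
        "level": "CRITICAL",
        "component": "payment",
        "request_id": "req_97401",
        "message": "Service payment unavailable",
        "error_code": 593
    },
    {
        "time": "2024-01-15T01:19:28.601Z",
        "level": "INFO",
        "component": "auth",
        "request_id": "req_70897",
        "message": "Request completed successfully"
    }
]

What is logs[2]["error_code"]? 429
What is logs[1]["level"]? "ERROR"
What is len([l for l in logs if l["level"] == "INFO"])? 1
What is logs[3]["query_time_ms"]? 58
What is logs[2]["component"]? "analytics"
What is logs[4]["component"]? "payment"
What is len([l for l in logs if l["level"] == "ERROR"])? 2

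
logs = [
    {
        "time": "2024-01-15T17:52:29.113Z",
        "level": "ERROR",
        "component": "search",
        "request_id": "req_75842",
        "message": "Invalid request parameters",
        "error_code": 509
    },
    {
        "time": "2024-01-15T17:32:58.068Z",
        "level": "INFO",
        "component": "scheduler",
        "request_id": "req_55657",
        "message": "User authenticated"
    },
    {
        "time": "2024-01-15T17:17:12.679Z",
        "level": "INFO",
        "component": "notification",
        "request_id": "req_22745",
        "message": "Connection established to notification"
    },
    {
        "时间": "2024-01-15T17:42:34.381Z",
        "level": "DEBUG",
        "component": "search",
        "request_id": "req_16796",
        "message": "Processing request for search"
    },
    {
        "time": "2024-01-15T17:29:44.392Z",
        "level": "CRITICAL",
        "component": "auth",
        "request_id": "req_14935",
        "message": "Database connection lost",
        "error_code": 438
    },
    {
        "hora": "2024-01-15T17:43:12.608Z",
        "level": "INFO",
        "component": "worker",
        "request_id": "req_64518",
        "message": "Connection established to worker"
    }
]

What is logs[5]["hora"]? "2024-01-15T17:43:12.608Z"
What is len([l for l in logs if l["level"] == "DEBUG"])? 1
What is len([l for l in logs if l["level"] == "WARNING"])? 0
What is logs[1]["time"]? "2024-01-15T17:32:58.068Z"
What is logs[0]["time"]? "2024-01-15T17:52:29.113Z"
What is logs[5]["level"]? "INFO"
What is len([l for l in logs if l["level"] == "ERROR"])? 1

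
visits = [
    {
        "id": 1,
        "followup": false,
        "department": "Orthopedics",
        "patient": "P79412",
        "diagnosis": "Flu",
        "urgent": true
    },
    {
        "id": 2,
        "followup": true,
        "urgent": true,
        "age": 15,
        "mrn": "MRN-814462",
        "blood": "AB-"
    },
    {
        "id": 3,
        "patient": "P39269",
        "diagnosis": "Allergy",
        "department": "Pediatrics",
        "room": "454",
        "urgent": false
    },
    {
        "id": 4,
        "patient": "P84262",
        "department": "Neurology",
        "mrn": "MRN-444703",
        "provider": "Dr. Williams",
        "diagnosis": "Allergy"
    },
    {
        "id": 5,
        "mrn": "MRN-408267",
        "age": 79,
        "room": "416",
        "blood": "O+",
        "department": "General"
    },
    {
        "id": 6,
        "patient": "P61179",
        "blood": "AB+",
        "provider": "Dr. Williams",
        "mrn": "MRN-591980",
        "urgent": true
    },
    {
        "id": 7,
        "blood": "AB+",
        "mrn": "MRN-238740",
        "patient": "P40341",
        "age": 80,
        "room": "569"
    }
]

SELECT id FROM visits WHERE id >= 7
[7]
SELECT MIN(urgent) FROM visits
False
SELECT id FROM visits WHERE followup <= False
[1]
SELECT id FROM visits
[1, 2, 3, 4, 5, 6, 7]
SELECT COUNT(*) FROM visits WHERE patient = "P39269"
1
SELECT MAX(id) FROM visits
7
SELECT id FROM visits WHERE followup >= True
[2]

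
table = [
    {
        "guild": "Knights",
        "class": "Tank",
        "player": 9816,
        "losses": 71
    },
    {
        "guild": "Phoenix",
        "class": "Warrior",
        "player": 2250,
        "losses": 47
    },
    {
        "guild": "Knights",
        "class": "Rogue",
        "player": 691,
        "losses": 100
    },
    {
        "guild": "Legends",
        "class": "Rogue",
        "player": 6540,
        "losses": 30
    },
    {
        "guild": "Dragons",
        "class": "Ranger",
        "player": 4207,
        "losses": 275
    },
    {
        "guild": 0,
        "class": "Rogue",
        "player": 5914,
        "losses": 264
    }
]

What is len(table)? 6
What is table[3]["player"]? 6540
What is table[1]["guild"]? "Phoenix"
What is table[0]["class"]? "Tank"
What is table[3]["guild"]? "Legends"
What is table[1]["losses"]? 47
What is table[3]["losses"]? 30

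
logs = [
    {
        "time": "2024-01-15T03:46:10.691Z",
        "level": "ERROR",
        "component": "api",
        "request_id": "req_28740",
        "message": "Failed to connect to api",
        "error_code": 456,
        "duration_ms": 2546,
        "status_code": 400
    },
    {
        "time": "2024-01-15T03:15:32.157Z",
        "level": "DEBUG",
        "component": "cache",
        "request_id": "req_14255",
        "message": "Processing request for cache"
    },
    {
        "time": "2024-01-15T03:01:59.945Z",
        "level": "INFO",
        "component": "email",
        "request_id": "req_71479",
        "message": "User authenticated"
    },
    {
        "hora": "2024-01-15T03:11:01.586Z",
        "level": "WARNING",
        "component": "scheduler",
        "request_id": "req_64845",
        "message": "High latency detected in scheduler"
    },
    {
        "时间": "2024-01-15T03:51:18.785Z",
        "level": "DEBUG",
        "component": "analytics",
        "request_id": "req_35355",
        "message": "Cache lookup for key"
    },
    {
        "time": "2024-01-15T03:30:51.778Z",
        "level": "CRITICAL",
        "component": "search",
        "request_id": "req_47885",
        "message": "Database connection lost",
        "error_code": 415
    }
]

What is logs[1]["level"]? "DEBUG"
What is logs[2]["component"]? "email"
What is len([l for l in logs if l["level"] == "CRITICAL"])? 1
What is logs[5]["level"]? "CRITICAL"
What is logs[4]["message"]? "Cache lookup for key"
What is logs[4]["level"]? "DEBUG"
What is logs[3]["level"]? "WARNING"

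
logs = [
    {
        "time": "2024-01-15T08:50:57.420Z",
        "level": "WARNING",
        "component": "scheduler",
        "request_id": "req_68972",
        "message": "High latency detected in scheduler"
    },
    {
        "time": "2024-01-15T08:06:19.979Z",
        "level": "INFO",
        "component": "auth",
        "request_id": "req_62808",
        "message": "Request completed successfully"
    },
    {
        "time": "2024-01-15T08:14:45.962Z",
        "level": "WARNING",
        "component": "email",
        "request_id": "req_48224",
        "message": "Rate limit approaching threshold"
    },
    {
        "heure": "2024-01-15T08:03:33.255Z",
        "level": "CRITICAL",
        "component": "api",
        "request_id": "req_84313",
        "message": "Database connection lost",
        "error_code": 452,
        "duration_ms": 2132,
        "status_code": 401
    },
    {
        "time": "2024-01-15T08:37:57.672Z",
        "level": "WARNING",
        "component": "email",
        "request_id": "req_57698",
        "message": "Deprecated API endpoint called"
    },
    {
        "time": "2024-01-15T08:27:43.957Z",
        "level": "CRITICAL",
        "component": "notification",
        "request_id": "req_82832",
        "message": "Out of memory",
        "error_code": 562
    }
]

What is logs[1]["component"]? "auth"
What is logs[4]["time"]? "2024-01-15T08:37:57.672Z"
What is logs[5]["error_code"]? 562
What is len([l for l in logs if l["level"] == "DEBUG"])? 0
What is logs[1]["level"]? "INFO"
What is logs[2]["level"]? "WARNING"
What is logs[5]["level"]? "CRITICAL"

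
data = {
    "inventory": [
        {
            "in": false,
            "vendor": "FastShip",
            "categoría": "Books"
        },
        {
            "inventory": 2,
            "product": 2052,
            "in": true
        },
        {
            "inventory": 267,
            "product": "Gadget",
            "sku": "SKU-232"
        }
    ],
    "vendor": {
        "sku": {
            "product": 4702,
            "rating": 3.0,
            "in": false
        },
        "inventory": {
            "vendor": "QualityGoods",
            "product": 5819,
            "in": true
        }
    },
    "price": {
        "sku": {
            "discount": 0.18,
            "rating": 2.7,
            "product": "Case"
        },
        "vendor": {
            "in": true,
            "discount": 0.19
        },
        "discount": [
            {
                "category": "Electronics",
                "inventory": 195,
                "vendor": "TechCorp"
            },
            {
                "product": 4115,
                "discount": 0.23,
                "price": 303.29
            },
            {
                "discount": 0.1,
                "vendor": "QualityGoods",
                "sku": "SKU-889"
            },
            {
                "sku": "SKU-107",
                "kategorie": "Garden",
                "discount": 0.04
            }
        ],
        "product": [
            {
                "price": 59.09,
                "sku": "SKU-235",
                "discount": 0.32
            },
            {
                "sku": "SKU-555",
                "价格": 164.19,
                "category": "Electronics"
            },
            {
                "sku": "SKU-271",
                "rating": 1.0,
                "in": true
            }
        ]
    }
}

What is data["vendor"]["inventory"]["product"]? 5819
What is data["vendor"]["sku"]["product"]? 4702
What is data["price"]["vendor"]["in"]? True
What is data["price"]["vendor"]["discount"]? 0.19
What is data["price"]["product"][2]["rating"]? 1.0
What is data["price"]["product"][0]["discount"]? 0.32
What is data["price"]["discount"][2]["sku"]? "SKU-889"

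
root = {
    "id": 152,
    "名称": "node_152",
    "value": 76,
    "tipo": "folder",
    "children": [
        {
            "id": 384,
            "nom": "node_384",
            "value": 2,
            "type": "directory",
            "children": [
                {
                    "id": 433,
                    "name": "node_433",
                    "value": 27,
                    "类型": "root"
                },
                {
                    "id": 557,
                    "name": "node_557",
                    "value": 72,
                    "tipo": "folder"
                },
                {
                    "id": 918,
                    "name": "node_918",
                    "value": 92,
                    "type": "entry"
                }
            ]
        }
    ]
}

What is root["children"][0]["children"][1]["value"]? 72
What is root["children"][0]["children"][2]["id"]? 918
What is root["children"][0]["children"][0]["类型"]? "root"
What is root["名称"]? "node_152"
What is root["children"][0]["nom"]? "node_384"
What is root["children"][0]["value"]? 2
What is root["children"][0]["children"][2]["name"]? "node_918"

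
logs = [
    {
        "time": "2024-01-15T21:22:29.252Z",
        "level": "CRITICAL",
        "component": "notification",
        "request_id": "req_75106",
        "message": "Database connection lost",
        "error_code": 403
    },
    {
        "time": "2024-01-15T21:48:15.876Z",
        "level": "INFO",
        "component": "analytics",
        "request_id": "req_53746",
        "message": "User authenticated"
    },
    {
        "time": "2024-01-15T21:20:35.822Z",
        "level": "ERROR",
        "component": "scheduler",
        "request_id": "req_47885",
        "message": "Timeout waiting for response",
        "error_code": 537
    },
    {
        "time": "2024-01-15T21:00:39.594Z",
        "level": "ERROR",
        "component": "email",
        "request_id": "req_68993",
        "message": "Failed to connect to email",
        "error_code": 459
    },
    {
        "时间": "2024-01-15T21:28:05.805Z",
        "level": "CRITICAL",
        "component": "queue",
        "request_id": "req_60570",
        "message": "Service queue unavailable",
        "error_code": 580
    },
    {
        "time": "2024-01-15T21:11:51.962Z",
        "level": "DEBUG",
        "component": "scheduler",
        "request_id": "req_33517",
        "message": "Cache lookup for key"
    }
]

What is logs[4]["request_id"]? "req_60570"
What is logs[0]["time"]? "2024-01-15T21:22:29.252Z"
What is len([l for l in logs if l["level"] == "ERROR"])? 2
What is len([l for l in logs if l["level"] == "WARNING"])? 0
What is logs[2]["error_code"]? 537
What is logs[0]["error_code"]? 403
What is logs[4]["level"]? "CRITICAL"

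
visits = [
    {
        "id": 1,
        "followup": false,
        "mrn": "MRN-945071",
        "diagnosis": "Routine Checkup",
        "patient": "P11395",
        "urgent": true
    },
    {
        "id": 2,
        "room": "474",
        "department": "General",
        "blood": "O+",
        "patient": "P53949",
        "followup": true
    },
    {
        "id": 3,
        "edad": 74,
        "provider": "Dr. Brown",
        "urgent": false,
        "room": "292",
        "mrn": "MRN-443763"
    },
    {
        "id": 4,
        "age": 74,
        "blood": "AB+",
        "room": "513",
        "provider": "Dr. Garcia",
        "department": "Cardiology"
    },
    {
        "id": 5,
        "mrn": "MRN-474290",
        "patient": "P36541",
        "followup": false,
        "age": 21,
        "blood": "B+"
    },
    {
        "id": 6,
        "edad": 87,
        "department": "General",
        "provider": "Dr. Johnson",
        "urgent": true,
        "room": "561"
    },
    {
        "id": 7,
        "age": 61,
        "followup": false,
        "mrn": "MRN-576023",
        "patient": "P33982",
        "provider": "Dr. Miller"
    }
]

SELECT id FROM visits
[1, 2, 3, 4, 5, 6, 7]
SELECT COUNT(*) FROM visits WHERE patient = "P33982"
1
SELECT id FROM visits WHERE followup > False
[2]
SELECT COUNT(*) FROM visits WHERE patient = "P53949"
1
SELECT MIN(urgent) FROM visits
False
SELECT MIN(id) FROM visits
1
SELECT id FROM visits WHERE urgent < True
[3]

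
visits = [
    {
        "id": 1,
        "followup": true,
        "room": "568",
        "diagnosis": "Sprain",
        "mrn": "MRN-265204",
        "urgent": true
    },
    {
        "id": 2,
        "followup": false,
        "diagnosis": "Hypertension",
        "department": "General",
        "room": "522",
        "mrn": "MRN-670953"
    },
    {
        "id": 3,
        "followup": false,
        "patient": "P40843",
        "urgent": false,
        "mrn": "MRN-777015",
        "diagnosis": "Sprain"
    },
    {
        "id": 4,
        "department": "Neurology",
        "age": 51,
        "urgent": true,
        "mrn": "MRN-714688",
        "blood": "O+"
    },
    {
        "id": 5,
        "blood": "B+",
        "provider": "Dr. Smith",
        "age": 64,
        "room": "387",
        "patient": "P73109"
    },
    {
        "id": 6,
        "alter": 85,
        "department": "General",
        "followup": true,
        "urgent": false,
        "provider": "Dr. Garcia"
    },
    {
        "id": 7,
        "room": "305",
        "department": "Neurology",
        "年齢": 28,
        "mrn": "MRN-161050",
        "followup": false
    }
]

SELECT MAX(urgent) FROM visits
True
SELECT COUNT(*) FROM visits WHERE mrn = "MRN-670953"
1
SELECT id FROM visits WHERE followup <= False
[2, 3, 7]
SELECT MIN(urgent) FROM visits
False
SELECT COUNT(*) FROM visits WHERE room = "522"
1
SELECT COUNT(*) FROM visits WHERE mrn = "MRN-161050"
1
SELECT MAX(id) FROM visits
7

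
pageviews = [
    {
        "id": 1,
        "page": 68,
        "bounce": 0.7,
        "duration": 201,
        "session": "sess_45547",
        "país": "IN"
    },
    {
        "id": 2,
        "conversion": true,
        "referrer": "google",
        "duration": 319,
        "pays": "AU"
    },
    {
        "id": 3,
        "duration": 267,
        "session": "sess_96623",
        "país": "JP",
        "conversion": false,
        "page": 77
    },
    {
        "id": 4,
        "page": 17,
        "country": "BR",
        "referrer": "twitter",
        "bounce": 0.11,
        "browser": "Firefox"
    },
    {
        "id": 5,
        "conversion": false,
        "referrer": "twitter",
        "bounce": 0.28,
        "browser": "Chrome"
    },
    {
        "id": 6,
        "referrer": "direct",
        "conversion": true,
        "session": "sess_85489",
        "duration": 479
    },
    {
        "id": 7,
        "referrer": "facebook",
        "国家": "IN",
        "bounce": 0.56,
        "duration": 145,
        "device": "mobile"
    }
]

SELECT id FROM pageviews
[1, 2, 3, 4, 5, 6, 7]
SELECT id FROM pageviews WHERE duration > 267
[2, 6]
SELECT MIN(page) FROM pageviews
17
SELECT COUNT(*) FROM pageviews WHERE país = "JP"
1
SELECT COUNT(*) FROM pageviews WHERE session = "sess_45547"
1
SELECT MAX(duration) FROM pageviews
479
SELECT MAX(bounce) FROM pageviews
0.7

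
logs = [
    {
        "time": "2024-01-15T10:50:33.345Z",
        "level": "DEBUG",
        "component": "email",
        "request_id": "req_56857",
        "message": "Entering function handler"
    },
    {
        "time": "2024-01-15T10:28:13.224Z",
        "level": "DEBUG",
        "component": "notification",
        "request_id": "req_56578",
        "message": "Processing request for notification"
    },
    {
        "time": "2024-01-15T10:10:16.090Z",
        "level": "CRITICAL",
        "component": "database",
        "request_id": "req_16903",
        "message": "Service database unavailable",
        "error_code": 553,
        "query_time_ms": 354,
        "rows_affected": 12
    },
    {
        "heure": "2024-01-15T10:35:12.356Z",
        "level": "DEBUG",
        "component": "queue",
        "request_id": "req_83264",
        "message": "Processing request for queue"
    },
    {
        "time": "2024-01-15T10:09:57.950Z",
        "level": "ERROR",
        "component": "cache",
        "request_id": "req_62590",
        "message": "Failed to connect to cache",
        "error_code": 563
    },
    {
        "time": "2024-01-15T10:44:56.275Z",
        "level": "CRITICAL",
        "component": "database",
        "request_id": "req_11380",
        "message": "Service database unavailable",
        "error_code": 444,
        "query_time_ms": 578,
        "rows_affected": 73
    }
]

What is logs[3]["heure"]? "2024-01-15T10:35:12.356Z"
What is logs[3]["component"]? "queue"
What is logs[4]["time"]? "2024-01-15T10:09:57.950Z"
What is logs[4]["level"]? "ERROR"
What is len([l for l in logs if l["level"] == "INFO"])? 0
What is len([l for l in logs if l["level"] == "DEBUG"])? 3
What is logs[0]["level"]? "DEBUG"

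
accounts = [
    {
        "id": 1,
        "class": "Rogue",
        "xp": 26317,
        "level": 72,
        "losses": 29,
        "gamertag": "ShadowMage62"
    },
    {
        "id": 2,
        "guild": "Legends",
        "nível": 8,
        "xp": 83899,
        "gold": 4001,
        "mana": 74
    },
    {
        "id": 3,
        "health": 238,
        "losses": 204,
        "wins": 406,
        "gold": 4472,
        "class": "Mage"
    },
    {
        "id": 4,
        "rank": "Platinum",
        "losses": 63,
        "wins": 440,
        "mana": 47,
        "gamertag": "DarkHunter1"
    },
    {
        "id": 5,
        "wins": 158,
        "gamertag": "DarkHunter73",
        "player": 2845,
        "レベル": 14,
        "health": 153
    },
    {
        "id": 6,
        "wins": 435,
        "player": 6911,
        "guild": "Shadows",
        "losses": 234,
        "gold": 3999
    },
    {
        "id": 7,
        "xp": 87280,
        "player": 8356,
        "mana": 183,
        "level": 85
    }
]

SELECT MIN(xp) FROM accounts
26317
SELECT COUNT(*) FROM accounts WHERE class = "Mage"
1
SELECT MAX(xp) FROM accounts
87280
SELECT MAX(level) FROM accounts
85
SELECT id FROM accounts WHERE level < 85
[1]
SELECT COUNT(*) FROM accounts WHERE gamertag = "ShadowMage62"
1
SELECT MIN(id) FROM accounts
1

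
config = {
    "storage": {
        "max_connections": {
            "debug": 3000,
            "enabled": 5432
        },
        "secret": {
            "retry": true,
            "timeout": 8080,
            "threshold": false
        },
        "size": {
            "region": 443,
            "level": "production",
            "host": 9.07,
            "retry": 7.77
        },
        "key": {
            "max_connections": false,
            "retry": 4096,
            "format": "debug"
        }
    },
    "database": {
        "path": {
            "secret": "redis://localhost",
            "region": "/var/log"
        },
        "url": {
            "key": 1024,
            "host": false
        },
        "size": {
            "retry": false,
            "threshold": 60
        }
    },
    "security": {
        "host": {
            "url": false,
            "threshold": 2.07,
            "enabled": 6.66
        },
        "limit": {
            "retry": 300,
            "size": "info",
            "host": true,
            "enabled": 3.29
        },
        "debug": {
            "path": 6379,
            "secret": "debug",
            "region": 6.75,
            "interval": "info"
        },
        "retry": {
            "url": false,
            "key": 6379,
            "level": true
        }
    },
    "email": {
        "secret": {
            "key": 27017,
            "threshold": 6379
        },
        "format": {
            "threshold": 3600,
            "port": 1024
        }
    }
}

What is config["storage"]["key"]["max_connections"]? False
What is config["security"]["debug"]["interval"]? "info"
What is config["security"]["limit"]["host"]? True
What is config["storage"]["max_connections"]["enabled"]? 5432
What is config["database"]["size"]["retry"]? False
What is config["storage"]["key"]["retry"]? 4096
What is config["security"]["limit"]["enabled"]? 3.29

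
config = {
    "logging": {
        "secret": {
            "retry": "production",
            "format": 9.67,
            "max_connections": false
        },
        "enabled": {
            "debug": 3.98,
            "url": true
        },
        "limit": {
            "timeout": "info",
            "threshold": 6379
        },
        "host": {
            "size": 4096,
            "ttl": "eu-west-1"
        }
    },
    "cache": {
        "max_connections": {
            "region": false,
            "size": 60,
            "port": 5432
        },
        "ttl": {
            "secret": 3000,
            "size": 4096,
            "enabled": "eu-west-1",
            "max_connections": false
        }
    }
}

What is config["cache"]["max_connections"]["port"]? 5432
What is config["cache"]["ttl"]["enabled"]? "eu-west-1"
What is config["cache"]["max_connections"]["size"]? 60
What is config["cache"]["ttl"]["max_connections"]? False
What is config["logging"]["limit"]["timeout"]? "info"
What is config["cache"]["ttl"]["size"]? 4096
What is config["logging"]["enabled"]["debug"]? 3.98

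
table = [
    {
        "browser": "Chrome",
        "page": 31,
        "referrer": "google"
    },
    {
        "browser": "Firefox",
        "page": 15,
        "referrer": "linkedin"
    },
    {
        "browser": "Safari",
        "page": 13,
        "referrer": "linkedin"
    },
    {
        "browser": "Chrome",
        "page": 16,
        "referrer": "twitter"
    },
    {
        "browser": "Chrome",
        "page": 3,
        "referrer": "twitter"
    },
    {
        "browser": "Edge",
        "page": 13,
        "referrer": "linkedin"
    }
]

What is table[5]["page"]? 13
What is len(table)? 6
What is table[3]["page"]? 16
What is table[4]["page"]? 3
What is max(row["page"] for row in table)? 31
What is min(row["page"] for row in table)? 3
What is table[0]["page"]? 31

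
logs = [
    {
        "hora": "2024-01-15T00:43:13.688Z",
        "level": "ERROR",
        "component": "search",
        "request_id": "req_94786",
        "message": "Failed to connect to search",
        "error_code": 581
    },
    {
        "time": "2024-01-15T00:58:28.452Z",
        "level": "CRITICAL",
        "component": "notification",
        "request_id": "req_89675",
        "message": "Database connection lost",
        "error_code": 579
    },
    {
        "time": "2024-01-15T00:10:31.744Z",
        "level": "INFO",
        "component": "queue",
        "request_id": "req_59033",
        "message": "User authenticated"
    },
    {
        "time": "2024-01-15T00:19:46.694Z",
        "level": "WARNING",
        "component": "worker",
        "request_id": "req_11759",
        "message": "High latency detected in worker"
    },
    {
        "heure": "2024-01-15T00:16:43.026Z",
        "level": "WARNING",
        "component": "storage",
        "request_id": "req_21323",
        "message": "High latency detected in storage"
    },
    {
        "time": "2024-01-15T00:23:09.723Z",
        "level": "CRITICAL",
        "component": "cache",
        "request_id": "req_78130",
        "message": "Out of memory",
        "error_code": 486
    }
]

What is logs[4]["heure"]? "2024-01-15T00:16:43.026Z"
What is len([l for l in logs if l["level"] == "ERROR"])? 1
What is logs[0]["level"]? "ERROR"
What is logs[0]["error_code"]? 581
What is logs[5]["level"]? "CRITICAL"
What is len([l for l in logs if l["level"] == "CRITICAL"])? 2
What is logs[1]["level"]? "CRITICAL"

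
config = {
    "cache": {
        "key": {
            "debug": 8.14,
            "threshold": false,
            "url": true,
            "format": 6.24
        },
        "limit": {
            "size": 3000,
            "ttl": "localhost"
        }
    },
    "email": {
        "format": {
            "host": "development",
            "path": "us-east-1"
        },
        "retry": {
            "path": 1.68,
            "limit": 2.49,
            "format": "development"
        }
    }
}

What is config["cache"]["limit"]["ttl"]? "localhost"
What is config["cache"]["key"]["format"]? 6.24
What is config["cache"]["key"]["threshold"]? False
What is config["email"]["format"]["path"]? "us-east-1"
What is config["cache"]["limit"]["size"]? 3000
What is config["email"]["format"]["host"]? "development"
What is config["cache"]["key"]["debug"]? 8.14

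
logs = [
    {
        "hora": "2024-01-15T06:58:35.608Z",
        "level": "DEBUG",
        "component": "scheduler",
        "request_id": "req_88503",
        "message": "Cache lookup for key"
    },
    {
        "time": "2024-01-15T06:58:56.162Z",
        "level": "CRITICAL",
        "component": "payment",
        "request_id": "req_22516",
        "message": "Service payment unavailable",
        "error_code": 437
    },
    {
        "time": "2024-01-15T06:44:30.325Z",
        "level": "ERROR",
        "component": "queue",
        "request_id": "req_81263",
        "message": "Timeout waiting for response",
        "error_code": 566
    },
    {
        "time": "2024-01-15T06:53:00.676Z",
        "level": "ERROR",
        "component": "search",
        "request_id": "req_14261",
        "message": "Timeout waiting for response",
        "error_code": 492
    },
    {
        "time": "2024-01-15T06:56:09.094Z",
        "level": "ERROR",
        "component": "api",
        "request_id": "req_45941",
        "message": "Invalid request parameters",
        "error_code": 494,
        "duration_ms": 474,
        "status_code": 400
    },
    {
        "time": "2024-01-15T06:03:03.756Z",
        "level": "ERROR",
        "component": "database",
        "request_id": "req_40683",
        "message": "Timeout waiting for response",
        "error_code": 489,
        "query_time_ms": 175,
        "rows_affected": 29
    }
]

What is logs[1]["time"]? "2024-01-15T06:58:56.162Z"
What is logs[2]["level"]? "ERROR"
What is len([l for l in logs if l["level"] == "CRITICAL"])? 1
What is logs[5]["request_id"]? "req_40683"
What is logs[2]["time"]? "2024-01-15T06:44:30.325Z"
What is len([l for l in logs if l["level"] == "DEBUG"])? 1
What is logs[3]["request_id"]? "req_14261"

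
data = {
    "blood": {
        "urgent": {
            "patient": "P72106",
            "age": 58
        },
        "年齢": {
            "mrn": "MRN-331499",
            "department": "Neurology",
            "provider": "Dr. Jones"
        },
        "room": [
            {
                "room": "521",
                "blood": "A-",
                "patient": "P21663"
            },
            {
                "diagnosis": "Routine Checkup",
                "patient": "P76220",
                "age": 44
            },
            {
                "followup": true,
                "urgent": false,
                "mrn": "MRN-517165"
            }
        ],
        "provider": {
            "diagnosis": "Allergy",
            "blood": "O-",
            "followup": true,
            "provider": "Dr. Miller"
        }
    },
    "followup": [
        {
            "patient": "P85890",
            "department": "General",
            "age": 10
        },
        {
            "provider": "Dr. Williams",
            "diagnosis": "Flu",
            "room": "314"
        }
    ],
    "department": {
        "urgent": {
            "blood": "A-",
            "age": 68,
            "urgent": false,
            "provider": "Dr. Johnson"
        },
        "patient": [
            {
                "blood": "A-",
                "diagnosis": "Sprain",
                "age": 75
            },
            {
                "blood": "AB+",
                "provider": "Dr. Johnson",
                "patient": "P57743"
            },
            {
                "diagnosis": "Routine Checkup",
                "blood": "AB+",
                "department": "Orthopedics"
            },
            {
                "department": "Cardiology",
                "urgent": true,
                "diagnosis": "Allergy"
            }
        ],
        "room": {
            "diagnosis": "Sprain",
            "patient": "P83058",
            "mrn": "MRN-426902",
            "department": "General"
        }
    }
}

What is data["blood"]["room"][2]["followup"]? True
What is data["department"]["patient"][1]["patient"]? "P57743"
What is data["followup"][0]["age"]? 10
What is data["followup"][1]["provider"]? "Dr. Williams"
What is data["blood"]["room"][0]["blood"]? "A-"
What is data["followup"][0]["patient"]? "P85890"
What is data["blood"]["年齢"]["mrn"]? "MRN-331499"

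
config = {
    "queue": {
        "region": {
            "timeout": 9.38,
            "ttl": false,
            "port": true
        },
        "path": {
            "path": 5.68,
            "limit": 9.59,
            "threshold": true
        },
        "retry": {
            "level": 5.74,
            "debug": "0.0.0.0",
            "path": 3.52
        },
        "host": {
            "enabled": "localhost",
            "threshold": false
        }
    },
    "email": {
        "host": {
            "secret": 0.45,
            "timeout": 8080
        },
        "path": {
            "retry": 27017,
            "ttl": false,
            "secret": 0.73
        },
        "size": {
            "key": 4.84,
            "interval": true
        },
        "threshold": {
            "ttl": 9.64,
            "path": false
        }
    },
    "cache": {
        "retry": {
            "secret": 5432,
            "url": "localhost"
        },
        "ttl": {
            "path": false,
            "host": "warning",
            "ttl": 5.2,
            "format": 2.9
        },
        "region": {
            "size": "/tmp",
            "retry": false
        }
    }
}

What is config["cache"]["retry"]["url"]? "localhost"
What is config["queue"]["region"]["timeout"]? 9.38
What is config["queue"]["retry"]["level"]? 5.74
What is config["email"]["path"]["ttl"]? False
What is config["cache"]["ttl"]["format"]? 2.9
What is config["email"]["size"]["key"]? 4.84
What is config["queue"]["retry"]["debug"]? "0.0.0.0"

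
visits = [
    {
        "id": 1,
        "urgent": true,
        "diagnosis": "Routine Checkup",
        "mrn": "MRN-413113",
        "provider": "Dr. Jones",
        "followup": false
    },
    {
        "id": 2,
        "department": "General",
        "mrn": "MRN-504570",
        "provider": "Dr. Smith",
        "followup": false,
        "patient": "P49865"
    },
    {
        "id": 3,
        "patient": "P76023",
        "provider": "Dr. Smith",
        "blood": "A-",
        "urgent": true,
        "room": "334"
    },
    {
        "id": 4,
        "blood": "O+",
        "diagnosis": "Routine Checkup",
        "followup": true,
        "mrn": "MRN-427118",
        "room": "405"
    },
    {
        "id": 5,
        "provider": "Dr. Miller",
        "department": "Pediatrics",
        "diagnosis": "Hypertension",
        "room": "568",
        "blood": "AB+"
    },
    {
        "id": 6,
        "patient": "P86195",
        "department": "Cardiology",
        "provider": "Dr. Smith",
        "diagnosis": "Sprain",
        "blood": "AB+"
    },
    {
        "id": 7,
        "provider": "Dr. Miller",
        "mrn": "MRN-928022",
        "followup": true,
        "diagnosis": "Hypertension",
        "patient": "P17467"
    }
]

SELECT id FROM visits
[1, 2, 3, 4, 5, 6, 7]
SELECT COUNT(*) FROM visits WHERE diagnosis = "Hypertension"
2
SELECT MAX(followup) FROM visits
True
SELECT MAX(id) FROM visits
7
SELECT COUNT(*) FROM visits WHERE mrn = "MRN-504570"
1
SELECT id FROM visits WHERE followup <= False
[1, 2]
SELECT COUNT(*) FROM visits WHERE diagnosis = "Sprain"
1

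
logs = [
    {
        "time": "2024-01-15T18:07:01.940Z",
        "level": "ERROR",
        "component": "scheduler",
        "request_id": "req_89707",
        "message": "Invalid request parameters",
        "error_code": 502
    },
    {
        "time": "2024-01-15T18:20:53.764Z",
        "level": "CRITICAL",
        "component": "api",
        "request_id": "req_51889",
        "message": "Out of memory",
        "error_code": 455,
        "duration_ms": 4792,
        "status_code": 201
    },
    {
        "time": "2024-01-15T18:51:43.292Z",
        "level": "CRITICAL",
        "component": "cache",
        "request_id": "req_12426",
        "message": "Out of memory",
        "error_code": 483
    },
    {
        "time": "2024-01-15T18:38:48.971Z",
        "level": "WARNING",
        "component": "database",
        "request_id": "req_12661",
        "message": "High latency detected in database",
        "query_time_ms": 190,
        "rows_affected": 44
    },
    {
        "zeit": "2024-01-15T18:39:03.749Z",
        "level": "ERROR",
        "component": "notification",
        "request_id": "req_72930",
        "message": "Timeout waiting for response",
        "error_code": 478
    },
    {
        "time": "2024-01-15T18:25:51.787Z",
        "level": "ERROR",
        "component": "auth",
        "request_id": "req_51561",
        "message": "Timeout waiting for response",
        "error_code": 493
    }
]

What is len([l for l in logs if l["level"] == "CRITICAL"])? 2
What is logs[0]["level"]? "ERROR"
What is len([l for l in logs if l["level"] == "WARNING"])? 1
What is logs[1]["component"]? "api"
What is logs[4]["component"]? "notification"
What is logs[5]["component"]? "auth"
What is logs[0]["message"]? "Invalid request parameters"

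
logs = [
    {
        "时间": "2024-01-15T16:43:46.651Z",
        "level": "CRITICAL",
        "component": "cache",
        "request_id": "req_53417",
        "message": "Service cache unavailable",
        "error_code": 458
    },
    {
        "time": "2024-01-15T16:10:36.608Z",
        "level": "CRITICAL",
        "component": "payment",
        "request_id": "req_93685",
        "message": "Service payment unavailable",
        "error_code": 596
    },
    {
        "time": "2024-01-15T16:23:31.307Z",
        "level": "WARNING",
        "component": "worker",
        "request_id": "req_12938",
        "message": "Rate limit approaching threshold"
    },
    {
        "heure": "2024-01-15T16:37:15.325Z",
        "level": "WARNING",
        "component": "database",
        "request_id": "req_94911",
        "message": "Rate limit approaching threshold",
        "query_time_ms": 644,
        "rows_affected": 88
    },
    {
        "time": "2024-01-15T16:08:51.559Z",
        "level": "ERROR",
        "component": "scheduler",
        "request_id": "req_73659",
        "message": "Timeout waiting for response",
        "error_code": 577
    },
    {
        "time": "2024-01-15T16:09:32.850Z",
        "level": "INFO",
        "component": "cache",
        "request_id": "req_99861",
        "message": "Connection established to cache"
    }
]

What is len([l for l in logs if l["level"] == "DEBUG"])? 0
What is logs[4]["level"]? "ERROR"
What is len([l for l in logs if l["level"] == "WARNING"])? 2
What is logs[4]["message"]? "Timeout waiting for response"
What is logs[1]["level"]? "CRITICAL"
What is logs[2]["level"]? "WARNING"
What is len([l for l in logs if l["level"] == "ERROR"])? 1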